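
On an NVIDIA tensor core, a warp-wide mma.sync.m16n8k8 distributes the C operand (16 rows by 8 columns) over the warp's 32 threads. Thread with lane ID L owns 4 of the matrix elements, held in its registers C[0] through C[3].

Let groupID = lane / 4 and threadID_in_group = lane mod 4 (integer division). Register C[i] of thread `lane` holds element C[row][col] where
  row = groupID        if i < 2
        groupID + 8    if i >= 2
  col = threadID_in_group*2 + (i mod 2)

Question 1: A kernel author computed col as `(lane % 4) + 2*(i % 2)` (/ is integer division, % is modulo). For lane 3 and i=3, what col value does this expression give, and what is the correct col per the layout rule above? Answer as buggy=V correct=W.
buggy=5 correct=7

`(lane % 4) + 2*(i % 2)`[3,3]->5
lane 3: g=0 (3/4), t=3 (3%4)
i=3: r=0+8=8, c=3*2+1=7
col: 5 vs 7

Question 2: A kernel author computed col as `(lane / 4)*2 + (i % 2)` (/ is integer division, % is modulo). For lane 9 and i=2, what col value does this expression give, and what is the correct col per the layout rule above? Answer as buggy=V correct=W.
buggy=4 correct=2

`(lane / 4)*2 + (i % 2)`[9,2]→4
lane 9: G=2 (9/4), T=1 (9%4)
i=2: r=2+8=10, c=1*2+0=2
col: 4 vs 2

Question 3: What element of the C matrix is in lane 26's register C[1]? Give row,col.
6,5

26: gid=6,tid=2
[1] (6+0,2*2+1) = (6,5)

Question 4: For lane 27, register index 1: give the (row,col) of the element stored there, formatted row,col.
6,7

L=27→G=27>>2=6, T=27&3=3
[1]→row 6+0=6  col 3·2+1=7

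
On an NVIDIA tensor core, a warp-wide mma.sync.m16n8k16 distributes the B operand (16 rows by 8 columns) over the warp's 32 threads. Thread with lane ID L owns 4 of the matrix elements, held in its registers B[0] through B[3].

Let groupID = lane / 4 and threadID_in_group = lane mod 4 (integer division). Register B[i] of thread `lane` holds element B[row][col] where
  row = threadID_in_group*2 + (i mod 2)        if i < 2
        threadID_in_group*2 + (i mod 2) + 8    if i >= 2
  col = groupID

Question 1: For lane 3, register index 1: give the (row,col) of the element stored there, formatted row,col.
7,0

3: gid=0,tid=3
[1] (3*2+1+0,0) = (7,0)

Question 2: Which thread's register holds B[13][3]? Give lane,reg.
14,3

c=3→G=3  r=13→rhi=1,T=2,p=1
L=3*4+2=14  i=1*2+1=3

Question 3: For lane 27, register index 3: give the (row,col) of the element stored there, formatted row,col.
15,6

lane 27: grp=6 (27/4), tig=3 (27%4)
i=3: r=3*2+1+8=15, c=grp=6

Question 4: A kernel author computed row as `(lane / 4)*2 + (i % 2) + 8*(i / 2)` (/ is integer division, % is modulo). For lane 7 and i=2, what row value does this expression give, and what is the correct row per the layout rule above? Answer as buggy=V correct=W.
`(lane / 4)*2 + (i % 2) + 8*(i / 2)`[7,2]=>10
lane 7=>7/4=1, 7 mod 4=3
i=2  r:2·3+0+8=>14  c:1
row: 10 vs 14

buggy=10 correct=14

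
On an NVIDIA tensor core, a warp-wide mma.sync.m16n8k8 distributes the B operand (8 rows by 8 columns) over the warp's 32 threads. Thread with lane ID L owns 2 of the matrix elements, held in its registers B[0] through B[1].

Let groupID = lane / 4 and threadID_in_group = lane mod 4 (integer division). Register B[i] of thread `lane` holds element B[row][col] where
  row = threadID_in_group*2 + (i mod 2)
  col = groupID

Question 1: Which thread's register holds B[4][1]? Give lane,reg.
c=1→G=1  r=4→T=2,p=0
L=1*4+2=6  i=0=0

6,0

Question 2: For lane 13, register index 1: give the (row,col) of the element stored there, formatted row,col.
3,3

lane 13=>13/4=3, 13 mod 4=1
i=1  r:2·1+1=>3  c:3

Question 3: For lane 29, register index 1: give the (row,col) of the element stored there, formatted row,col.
lane 29->29/4=7, 29 mod 4=1
i=1  r:2·1+1->3  c:7

3,7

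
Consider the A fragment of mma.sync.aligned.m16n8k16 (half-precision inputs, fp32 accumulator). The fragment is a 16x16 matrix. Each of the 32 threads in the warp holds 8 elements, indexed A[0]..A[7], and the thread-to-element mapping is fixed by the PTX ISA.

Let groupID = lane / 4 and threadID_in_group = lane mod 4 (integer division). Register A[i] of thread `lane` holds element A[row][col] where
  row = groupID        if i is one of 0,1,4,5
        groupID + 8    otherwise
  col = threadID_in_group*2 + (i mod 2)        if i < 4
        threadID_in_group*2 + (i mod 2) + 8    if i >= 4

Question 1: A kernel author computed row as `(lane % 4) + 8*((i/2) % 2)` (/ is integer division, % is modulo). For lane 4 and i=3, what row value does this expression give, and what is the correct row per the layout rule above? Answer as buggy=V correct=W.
buggy=8 correct=9

`(lane % 4) + 8*((i/2) % 2)`[4,3]⇒8
lane 4⇒4/4=1, 4 mod 4=0
i=3  r:1+8⇒9  c:2·0+1+0⇒1
row: 8 vs 9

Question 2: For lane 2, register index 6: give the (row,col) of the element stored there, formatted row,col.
8,12

2: grp=0,tig=2
[6] (0+8,2*2+0+8) = (8,12)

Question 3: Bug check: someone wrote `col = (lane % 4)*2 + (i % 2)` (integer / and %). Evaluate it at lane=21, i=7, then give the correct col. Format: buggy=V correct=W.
buggy=3 correct=11

`(lane % 4)*2 + (i % 2)`[21,7]⇒3
lane 21: gr=5 (21/4), th=1 (21%4)
i=7: r=5+8=13, c=1*2+1+8=11
col: 3 vs 11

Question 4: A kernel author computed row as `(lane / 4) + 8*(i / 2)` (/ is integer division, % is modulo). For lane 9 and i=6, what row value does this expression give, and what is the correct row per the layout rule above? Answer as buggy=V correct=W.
`(lane / 4) + 8*(i / 2)`[9,6]->26
L=9->g=9>>2=2, t=9&3=1
[6]->row 2+8=10  col 1·2+0+8=10
row: 26 vs 10

buggy=26 correct=10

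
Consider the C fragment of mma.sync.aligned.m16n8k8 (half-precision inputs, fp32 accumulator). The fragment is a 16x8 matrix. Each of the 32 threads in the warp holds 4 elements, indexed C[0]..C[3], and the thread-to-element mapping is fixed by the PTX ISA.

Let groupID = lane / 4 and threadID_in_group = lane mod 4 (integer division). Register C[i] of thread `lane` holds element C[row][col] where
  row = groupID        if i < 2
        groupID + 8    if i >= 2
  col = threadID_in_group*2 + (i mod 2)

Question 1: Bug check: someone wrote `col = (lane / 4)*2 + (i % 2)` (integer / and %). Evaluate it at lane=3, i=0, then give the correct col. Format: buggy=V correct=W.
`(lane / 4)*2 + (i % 2)`[3,0]=>0
lane 3=>3/4=0, 3 mod 4=3
i=0  r:0+0=>0  c:2·3+0=>6
col: 0 vs 6

buggy=0 correct=6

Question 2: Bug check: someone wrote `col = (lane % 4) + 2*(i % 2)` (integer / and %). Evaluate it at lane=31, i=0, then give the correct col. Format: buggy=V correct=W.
`(lane % 4) + 2*(i % 2)`[31,0]⇒3
L=31⇒gr=31>>2=7, th=31&3=3
[0]⇒row 7+0=7  col 3·2+0=6
col: 3 vs 6

buggy=3 correct=6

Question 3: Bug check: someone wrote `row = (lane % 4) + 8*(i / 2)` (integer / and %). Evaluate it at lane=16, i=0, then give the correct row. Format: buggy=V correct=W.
`(lane % 4) + 8*(i / 2)`[16,0]→0
lane 16→16/4=4, 16 mod 4=0
i=0  r:4+0→4  c:2·0+0→0
row: 0 vs 4

buggy=0 correct=4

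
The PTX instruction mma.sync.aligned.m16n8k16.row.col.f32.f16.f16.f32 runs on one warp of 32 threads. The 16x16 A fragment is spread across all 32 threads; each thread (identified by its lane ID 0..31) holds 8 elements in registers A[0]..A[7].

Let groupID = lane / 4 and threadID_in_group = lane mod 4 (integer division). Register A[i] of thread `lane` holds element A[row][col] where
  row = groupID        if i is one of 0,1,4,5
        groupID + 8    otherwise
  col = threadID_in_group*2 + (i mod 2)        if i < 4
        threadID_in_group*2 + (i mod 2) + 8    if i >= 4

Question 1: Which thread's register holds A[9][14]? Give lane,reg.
r=9⇒gr=1,Rb=1  c=14⇒Cb=1,th=3,odd=0
L=1*4+3=7  i=1*4+1*2+0=6

7,6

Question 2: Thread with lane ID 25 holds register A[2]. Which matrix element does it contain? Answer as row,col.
lane 25⇒25/4=6, 25 mod 4=1
i=2  r:6+8⇒14  c:2·1+0+0⇒2

14,2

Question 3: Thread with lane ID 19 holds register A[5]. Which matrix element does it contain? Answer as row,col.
4,15

L=19⇒gr=19>>2=4, th=19&3=3
[5]⇒row 4+0=4  col 3·2+1+8=15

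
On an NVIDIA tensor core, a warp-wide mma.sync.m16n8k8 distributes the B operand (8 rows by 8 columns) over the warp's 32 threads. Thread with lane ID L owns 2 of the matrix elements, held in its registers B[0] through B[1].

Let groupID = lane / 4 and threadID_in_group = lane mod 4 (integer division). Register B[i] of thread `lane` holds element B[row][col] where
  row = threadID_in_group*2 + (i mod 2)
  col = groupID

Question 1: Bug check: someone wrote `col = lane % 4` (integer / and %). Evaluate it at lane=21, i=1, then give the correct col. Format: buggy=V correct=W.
`lane % 4`[21,1]->1
L=21->gid=21>>2=5, tid=21&3=1
[1]->row 1·2+1=3  col gid=5
col: 1 vs 5

buggy=1 correct=5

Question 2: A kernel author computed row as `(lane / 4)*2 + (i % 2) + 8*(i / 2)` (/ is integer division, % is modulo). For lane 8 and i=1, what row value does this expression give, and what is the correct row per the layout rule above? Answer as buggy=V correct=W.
buggy=5 correct=1

`(lane / 4)*2 + (i % 2) + 8*(i / 2)`[8,1]=>5
8: grp=2,tig=0
[1] (0*2+1,2) = (1,2)
row: 5 vs 1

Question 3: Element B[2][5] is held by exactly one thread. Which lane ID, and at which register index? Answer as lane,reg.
21,0

c=5→G=5  r=2→T=1,p=0
L=5*4+1=21  i=0=0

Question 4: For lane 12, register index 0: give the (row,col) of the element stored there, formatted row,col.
12: gr=3,th=0
[0] (0*2+0,3) = (0,3)

0,3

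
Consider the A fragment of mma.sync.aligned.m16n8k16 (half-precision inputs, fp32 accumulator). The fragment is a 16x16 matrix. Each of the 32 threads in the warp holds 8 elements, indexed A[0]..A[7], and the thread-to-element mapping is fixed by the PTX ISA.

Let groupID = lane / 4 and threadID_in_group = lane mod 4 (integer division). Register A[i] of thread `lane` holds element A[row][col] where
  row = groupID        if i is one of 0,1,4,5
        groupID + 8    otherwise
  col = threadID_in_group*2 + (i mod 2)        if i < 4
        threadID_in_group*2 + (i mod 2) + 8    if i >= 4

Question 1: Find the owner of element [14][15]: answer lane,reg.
r=14→G=6,rhi=1  c=15→chi=1,T=3,p=1
L=6*4+3=27  i=1*4+1*2+1=7

27,7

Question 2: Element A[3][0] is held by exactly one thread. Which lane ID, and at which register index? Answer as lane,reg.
12,0

r=3→G=3,rhi=0  c=0→chi=0,T=0,p=0
L=3*4+0=12  i=0*4+0*2+0=0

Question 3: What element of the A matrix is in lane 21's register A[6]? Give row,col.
13,10

lane 21→21/4=5, 21 mod 4=1
i=6  r:5+8→13  c:2·1+0+8→10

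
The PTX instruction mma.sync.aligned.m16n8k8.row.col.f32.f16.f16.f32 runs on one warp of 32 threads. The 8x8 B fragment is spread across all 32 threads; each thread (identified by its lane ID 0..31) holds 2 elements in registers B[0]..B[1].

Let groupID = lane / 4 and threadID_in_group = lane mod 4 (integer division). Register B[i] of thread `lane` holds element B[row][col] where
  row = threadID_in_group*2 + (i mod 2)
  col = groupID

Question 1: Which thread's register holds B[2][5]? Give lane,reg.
c=5→G=5  r=2→T=1,p=0
L=5*4+1=21  i=0=0

21,0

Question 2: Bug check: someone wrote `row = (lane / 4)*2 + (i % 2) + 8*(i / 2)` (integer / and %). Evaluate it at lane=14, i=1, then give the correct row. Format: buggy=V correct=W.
buggy=7 correct=5

`(lane / 4)*2 + (i % 2) + 8*(i / 2)`[14,1]→7
14: G=3,T=2
[1] (2*2+1,3) = (5,3)
row: 7 vs 5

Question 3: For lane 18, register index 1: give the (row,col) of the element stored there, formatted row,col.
lane 18: G=4 (18/4), T=2 (18%4)
i=1: r=2*2+1=5, c=G=4

5,4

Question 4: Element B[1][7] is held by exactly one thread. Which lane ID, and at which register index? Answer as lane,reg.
c=7->g=7  r=1->t=0,b0=1
L=7*4+0=28  i=1=1

28,1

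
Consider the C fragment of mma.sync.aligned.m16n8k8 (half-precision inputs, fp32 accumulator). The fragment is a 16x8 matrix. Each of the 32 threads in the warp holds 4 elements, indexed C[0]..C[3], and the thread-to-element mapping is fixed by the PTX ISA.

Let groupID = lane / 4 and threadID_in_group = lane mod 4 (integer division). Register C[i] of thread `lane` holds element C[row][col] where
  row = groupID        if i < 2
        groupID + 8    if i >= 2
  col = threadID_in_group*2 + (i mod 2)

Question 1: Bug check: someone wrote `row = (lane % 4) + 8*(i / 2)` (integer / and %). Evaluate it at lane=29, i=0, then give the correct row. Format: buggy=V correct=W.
`(lane % 4) + 8*(i / 2)`[29,0]->1
lane 29->29/4=7, 29 mod 4=1
i=0  r:7+0->7  c:2·1+0->2
row: 1 vs 7

buggy=1 correct=7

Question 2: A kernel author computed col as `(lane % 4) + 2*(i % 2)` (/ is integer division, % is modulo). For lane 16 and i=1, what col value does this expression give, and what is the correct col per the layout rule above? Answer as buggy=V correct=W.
buggy=2 correct=1

`(lane % 4) + 2*(i % 2)`[16,1]=>2
lane 16: grp=4 (16/4), tig=0 (16%4)
i=1: r=4+0=4, c=0*2+1=1
col: 2 vs 1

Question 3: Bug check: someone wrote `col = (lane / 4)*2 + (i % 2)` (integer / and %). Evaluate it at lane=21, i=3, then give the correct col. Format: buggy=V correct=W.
buggy=11 correct=3

`(lane / 4)*2 + (i % 2)`[21,3]->11
lane 21: gid=5 (21/4), tid=1 (21%4)
i=3: r=5+8=13, c=1*2+1=3
col: 11 vs 3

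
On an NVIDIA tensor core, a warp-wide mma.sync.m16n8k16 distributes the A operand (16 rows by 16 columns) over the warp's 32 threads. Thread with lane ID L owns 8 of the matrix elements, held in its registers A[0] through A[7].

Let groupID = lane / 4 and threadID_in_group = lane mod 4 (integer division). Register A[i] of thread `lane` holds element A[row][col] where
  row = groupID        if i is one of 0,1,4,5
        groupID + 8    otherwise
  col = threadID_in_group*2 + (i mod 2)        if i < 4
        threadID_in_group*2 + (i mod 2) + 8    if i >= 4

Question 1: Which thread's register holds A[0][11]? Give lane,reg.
1,5

r=0⇒gr=0,Rb=0  c=11⇒Cb=1,th=1,odd=1
L=0*4+1=1  i=1*4+0*2+1=5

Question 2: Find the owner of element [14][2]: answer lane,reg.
r=14->g=6,rb=1  c=2->cb=0,t=1,b0=0
L=6*4+1=25  i=0*4+1*2+0=2

25,2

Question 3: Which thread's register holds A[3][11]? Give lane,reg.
13,5

r=3⇒gr=3,Rb=0  c=11⇒Cb=1,th=1,odd=1
L=3*4+1=13  i=1*4+0*2+1=5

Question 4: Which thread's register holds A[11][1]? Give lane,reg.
12,3

r=11→G=3,rhi=1  c=1→chi=0,T=0,p=1
L=3*4+0=12  i=0*4+1*2+1=3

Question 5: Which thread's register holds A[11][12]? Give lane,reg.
r=11→G=3,rhi=1  c=12→chi=1,T=2,p=0
L=3*4+2=14  i=1*4+1*2+0=6

14,6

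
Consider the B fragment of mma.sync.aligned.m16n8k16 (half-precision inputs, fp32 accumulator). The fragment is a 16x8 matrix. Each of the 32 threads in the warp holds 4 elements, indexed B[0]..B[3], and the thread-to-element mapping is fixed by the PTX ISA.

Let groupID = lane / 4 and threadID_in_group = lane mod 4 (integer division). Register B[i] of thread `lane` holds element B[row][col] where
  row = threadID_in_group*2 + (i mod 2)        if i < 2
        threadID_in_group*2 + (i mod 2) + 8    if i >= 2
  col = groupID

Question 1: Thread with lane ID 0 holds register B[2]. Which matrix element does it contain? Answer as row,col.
8,0

L=0->g=0>>2=0, t=0&3=0
[2]->row 0·2+0+8=8  col g=0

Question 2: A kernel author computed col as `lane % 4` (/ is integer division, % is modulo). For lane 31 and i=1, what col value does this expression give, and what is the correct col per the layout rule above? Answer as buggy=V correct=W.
buggy=3 correct=7

`lane % 4`[31,1]=>3
lane 31: grp=7 (31/4), tig=3 (31%4)
i=1: r=3*2+1+0=7, c=grp=7
col: 3 vs 7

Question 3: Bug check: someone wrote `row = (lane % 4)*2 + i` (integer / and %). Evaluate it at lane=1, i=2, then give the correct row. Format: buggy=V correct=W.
`(lane % 4)*2 + i`[1,2]⇒4
1: gr=0,th=1
[2] (1*2+0+8,0) = (10,0)
row: 4 vs 10

buggy=4 correct=10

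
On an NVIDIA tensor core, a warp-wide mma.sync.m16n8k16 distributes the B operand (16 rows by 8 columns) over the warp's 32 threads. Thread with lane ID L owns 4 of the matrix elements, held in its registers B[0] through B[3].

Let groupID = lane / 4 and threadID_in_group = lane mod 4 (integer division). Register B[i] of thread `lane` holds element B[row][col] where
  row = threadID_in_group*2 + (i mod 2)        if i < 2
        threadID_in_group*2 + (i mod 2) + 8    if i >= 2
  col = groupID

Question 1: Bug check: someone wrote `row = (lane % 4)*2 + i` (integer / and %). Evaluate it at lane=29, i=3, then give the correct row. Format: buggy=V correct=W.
buggy=5 correct=11

`(lane % 4)*2 + i`[29,3]⇒5
L=29⇒gr=29>>2=7, th=29&3=1
[3]⇒row 1·2+1+8=11  col gr=7
row: 5 vs 11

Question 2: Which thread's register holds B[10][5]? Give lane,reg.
c: 5->gid=5  r: 10->r8=1,tid=1,i&1=0
L=5*4+1=21  i=1*2+0=2

21,2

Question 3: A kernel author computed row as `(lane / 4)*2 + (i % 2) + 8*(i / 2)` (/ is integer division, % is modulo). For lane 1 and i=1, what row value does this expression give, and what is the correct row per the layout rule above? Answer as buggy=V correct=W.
`(lane / 4)*2 + (i % 2) + 8*(i / 2)`[1,1]=>1
lane 1: grp=0 (1/4), tig=1 (1%4)
i=1: r=1*2+1+0=3, c=grp=0
row: 1 vs 3

buggy=1 correct=3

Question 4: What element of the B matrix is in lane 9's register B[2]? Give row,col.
10,2

9: grp=2,tig=1
[2] (1*2+0+8,2) = (10,2)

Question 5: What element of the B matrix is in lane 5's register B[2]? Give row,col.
L=5->gid=5>>2=1, tid=5&3=1
[2]->row 1·2+0+8=10  col gid=1

10,1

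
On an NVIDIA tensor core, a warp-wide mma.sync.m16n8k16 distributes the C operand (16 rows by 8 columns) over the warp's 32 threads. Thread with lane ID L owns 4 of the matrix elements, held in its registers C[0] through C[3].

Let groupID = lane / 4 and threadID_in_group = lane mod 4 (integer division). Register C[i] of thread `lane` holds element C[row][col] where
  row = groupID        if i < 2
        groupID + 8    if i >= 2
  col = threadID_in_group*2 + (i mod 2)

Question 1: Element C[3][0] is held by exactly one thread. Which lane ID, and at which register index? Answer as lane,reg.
r: 3->gid=3,r8=0  c: 0->tid=0,i&1=0
L=3*4+0=12  i=0*2+0=0

12,0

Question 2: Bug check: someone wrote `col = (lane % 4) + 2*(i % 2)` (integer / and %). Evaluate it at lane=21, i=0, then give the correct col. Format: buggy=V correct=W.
`(lane % 4) + 2*(i % 2)`[21,0]⇒1
L=21⇒gr=21>>2=5, th=21&3=1
[0]⇒row 5+0=5  col 1·2+0=2
col: 1 vs 2

buggy=1 correct=2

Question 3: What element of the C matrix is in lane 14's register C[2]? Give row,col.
L=14=>grp=14>>2=3, tig=14&3=2
[2]=>row 3+8=11  col 2·2+0=4

11,4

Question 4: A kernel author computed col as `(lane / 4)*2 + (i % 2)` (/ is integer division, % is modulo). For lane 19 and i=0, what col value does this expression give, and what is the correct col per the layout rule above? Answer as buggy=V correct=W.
buggy=8 correct=6

`(lane / 4)*2 + (i % 2)`[19,0]->8
lane 19: g=4 (19/4), t=3 (19%4)
i=0: r=4+0=4, c=3*2+0=6
col: 8 vs 6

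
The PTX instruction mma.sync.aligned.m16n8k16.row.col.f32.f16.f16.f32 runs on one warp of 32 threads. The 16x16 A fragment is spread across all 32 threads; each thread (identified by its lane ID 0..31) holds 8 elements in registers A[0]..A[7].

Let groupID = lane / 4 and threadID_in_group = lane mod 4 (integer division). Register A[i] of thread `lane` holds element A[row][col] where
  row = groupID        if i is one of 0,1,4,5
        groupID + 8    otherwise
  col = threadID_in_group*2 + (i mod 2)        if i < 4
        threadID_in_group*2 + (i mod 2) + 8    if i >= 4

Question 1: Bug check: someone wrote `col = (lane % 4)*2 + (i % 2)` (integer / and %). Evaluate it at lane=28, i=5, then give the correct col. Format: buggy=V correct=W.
buggy=1 correct=9

`(lane % 4)*2 + (i % 2)`[28,5]->1
28: gid=7,tid=0
[5] (7+0,0*2+1+8) = (7,9)
col: 1 vs 9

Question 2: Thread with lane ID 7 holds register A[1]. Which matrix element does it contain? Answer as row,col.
1,7

7: gr=1,th=3
[1] (1+0,3*2+1+0) = (1,7)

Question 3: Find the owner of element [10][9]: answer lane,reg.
r: 10->gid=2,r8=1  c: 9->c8=1,tid=0,i&1=1
L=2*4+0=8  i=1*4+1*2+1=7

8,7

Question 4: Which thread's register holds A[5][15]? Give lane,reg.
23,5

r=5→G=5,rhi=0  c=15→chi=1,T=3,p=1
L=5*4+3=23  i=1*4+0*2+1=5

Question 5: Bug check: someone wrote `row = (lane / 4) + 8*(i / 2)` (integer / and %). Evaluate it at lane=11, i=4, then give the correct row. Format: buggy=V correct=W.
`(lane / 4) + 8*(i / 2)`[11,4]->18
11: gid=2,tid=3
[4] (2+0,3*2+0+8) = (2,14)
row: 18 vs 2

buggy=18 correct=2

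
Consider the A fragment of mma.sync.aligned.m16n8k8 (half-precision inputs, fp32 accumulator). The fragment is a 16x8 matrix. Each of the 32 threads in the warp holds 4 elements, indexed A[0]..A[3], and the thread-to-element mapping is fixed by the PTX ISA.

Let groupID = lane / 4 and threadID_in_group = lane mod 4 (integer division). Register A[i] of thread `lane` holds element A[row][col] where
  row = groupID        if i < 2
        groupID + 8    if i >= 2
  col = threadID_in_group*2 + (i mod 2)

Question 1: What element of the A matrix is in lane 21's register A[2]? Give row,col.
21: G=5,T=1
[2] (5+8,1*2+0) = (13,2)

13,2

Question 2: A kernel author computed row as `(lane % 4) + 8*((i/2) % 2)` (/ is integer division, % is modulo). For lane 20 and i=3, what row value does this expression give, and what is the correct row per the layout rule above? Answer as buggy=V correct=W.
`(lane % 4) + 8*((i/2) % 2)`[20,3]⇒8
lane 20: gr=5 (20/4), th=0 (20%4)
i=3: r=5+8=13, c=0*2+1=1
row: 8 vs 13

buggy=8 correct=13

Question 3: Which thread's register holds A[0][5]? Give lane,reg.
r=0→G=0,rhi=0  c=5→T=2,p=1
L=0*4+2=2  i=0*2+1=1

2,1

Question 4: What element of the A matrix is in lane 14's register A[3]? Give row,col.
11,5

14: g=3,t=2
[3] (3+8,2*2+1) = (11,5)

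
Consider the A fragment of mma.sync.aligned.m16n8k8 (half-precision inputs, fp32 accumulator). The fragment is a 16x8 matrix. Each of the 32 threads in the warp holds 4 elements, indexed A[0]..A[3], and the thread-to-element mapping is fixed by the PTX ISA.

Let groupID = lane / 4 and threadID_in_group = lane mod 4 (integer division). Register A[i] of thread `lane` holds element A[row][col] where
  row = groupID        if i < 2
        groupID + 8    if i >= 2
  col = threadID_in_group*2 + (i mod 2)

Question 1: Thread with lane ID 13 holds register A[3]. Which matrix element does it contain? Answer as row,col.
11,3

lane 13: grp=3 (13/4), tig=1 (13%4)
i=3: r=3+8=11, c=1*2+1=3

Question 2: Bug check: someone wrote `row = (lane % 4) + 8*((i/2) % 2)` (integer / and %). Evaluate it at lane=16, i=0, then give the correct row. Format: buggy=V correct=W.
buggy=0 correct=4

`(lane % 4) + 8*((i/2) % 2)`[16,0]=>0
lane 16=>16/4=4, 16 mod 4=0
i=0  r:4+0=>4  c:2·0+0=>0
row: 0 vs 4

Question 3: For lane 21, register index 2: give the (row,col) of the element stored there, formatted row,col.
lane 21→21/4=5, 21 mod 4=1
i=2  r:5+8→13  c:2·1+0→2

13,2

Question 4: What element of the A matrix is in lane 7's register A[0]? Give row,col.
lane 7: gr=1 (7/4), th=3 (7%4)
i=0: r=1+0=1, c=3*2+0=6

1,6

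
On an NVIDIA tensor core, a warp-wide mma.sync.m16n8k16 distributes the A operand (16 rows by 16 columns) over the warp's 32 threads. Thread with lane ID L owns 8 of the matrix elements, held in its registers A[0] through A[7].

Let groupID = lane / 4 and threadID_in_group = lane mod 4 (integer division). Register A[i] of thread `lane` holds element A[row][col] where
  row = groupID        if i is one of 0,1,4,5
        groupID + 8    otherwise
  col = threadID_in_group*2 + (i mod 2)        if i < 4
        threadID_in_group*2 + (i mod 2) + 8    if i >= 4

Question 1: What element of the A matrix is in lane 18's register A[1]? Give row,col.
4,5

L=18->g=18>>2=4, t=18&3=2
[1]->row 4+0=4  col 2·2+1+0=5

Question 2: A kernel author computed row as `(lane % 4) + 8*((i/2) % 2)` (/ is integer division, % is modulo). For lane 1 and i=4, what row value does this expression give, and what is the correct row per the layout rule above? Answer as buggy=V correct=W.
`(lane % 4) + 8*((i/2) % 2)`[1,4]→1
L=1→G=1>>2=0, T=1&3=1
[4]→row 0+0=0  col 1·2+0+8=10
row: 1 vs 0

buggy=1 correct=0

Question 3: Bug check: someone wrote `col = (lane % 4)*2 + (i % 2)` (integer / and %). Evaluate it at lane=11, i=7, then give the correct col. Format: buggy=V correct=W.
buggy=7 correct=15

`(lane % 4)*2 + (i % 2)`[11,7]⇒7
L=11⇒gr=11>>2=2, th=11&3=3
[7]⇒row 2+8=10  col 3·2+1+8=15
col: 7 vs 15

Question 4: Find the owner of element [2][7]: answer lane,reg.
11,1

r:2=>grp=2,rB=0  c:7=>cB=0,tig=3,lo=1
L=2*4+3=11  i=0*4+0*2+1=1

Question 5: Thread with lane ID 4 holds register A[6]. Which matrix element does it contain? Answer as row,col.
lane 4: grp=1 (4/4), tig=0 (4%4)
i=6: r=1+8=9, c=0*2+0+8=8

9,8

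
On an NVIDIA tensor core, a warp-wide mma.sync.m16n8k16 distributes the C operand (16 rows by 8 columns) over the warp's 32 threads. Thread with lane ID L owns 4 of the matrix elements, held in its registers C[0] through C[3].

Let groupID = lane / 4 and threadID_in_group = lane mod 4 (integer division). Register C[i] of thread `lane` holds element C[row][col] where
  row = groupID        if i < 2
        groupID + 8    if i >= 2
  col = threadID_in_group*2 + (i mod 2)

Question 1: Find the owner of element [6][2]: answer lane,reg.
25,0

r: 6->gid=6,r8=0  c: 2->tid=1,i&1=0
L=6*4+1=25  i=0*2+0=0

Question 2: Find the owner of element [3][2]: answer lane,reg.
r=3->g=3,rb=0  c=2->t=1,b0=0
L=3*4+1=13  i=0*2+0=0

13,0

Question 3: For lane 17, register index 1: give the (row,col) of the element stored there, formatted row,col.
4,3

lane 17->17/4=4, 17 mod 4=1
i=1  r:4+0->4  c:2·1+1->3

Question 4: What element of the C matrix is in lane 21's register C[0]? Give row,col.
lane 21=>21/4=5, 21 mod 4=1
i=0  r:5+0=>5  c:2·1+0=>2

5,2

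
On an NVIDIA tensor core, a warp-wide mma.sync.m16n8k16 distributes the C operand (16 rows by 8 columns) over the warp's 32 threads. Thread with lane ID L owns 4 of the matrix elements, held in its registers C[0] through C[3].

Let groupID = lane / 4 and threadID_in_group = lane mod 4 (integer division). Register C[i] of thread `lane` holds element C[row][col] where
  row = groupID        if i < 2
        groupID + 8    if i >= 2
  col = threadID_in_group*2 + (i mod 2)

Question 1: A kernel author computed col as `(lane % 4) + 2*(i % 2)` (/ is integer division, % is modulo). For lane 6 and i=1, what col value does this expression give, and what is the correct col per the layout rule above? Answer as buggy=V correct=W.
`(lane % 4) + 2*(i % 2)`[6,1]=>4
L=6=>grp=6>>2=1, tig=6&3=2
[1]=>row 1+0=1  col 2·2+1=5
col: 4 vs 5

buggy=4 correct=5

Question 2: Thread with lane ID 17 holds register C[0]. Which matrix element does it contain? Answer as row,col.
17: gr=4,th=1
[0] (4+0,1*2+0) = (4,2)

4,2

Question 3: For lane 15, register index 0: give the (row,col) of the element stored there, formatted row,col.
L=15→G=15>>2=3, T=15&3=3
[0]→row 3+0=3  col 3·2+0=6

3,6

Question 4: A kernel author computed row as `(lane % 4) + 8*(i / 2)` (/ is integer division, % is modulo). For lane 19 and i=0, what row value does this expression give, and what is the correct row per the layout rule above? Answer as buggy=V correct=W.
buggy=3 correct=4

`(lane % 4) + 8*(i / 2)`[19,0]⇒3
lane 19: gr=4 (19/4), th=3 (19%4)
i=0: r=4+0=4, c=3*2+0=6
row: 3 vs 4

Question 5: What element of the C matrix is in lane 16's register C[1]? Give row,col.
lane 16=>16/4=4, 16 mod 4=0
i=1  r:4+0=>4  c:2·0+1=>1

4,1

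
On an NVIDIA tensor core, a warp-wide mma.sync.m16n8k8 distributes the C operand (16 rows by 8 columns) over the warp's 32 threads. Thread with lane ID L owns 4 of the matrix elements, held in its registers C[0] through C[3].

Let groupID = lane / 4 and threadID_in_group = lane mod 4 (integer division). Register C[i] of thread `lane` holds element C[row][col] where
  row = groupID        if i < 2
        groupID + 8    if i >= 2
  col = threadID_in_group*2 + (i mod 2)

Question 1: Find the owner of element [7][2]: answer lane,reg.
29,0

r=7⇒gr=7,Rb=0  c=2⇒th=1,odd=0
L=7*4+1=29  i=0*2+0=0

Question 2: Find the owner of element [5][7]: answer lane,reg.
r: 5->gid=5,r8=0  c: 7->tid=3,i&1=1
L=5*4+3=23  i=0*2+1=1

23,1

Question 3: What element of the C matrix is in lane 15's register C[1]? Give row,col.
lane 15⇒15/4=3, 15 mod 4=3
i=1  r:3+0⇒3  c:2·3+1⇒7

3,7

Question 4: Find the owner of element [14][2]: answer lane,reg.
r=14->g=6,rb=1  c=2->t=1,b0=0
L=6*4+1=25  i=1*2+0=2

25,2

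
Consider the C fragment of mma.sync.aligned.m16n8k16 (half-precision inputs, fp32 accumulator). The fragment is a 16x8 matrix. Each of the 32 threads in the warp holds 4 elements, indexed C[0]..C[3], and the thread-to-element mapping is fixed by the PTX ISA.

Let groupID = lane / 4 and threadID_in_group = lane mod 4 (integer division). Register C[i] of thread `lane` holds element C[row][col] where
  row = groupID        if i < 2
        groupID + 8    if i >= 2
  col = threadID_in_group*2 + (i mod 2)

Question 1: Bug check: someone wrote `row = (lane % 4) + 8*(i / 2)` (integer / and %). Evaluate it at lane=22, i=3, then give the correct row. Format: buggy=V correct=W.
`(lane % 4) + 8*(i / 2)`[22,3]⇒10
22: gr=5,th=2
[3] (5+8,2*2+1) = (13,5)
row: 10 vs 13

buggy=10 correct=13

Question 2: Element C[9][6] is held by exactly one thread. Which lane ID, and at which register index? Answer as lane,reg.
7,2

r:9=>grp=1,rB=1  c:6=>tig=3,lo=0
L=1*4+3=7  i=1*2+0=2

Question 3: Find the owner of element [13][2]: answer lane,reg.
r:13=>grp=5,rB=1  c:2=>tig=1,lo=0
L=5*4+1=21  i=1*2+0=2

21,2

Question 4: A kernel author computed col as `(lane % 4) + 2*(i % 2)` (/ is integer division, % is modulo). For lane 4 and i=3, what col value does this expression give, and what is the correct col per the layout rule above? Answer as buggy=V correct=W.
buggy=2 correct=1

`(lane % 4) + 2*(i % 2)`[4,3]->2
lane 4->4/4=1, 4 mod 4=0
i=3  r:1+8->9  c:2·0+1->1
col: 2 vs 1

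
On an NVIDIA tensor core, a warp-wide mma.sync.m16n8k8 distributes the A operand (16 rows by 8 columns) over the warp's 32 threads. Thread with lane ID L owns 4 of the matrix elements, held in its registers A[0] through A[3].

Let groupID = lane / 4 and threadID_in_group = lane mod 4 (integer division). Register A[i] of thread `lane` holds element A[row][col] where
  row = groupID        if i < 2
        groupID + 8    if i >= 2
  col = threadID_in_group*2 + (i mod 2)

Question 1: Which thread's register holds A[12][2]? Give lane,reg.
17,2

r:12=>grp=4,rB=1  c:2=>tig=1,lo=0
L=4*4+1=17  i=1*2+0=2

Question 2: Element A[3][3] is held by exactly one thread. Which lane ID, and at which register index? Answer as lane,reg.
13,1

r=3⇒gr=3,Rb=0  c=3⇒th=1,odd=1
L=3*4+1=13  i=0*2+1=1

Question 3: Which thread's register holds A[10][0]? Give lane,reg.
r=10->g=2,rb=1  c=0->t=0,b0=0
L=2*4+0=8  i=1*2+0=2

8,2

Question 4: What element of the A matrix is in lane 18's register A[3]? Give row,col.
12,5

L=18=>grp=18>>2=4, tig=18&3=2
[3]=>row 4+8=12  col 2·2+1=5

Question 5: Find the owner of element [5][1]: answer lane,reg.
r=5→G=5,rhi=0  c=1→T=0,p=1
L=5*4+0=20  i=0*2+1=1

20,1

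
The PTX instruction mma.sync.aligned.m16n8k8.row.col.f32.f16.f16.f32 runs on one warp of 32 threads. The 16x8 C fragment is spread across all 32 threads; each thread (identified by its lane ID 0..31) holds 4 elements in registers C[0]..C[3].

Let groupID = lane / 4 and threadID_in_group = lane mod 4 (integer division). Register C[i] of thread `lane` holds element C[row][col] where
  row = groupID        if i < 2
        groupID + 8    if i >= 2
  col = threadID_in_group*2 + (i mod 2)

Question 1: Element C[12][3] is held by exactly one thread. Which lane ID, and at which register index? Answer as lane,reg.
17,3

r=12->g=4,rb=1  c=3->t=1,b0=1
L=4*4+1=17  i=1*2+1=3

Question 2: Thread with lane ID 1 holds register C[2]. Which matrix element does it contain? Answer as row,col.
8,2

lane 1→1/4=0, 1 mod 4=1
i=2  r:0+8→8  c:2·1+0→2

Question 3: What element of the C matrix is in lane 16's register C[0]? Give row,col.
4,0

L=16=>grp=16>>2=4, tig=16&3=0
[0]=>row 4+0=4  col 0·2+0=0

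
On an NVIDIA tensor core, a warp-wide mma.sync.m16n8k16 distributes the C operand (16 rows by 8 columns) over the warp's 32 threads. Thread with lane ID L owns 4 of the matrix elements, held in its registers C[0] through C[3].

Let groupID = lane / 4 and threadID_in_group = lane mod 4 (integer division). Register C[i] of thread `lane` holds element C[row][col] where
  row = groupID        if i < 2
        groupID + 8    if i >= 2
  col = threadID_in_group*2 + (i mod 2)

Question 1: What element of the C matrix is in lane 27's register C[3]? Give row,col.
L=27=>grp=27>>2=6, tig=27&3=3
[3]=>row 6+8=14  col 3·2+1=7

14,7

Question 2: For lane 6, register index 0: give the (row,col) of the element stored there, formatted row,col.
6: G=1,T=2
[0] (1+0,2*2+0) = (1,4)

1,4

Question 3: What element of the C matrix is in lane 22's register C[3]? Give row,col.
L=22->gid=22>>2=5, tid=22&3=2
[3]->row 5+8=13  col 2·2+1=5

13,5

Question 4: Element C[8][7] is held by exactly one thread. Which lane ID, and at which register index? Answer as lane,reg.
r: 8->gid=0,r8=1  c: 7->tid=3,i&1=1
L=0*4+3=3  i=1*2+1=3

3,3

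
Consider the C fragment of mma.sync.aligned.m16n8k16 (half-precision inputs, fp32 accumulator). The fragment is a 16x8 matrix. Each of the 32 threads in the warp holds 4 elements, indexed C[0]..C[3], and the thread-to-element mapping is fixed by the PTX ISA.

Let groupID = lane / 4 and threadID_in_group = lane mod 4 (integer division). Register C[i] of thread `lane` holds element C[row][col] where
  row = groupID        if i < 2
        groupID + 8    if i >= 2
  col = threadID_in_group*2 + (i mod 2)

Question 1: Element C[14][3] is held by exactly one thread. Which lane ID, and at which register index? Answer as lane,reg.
25,3

r=14→G=6,rhi=1  c=3→T=1,p=1
L=6*4+1=25  i=1*2+1=3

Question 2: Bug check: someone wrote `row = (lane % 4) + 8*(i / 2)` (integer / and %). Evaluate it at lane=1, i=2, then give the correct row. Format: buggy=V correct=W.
`(lane % 4) + 8*(i / 2)`[1,2]⇒9
lane 1: gr=0 (1/4), th=1 (1%4)
i=2: r=0+8=8, c=1*2+0=2
row: 9 vs 8

buggy=9 correct=8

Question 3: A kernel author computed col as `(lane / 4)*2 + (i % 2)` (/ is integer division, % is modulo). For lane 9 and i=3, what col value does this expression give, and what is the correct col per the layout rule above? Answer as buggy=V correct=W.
buggy=5 correct=3

`(lane / 4)*2 + (i % 2)`[9,3]->5
9: g=2,t=1
[3] (2+8,1*2+1) = (10,3)
col: 5 vs 3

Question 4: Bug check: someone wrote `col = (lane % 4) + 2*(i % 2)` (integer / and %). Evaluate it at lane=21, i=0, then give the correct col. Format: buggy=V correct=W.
buggy=1 correct=2

`(lane % 4) + 2*(i % 2)`[21,0]=>1
L=21=>grp=21>>2=5, tig=21&3=1
[0]=>row 5+0=5  col 1·2+0=2
col: 1 vs 2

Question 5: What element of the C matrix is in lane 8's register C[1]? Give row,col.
2,1

8: g=2,t=0
[1] (2+0,0*2+1) = (2,1)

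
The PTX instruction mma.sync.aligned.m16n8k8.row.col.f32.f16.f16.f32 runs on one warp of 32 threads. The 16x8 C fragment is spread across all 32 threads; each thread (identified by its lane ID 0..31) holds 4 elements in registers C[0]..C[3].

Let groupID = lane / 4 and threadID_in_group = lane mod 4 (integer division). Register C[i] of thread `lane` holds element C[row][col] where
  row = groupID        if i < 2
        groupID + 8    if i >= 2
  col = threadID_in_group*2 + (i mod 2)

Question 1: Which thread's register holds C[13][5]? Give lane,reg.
r: 13->gid=5,r8=1  c: 5->tid=2,i&1=1
L=5*4+2=22  i=1*2+1=3

22,3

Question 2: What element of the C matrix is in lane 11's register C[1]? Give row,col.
L=11->g=11>>2=2, t=11&3=3
[1]->row 2+0=2  col 3·2+1=7

2,7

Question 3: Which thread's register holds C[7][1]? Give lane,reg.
r:7=>grp=7,rB=0  c:1=>tig=0,lo=1
L=7*4+0=28  i=0*2+1=1

28,1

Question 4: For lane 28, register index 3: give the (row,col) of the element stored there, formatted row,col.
L=28=>grp=28>>2=7, tig=28&3=0
[3]=>row 7+8=15  col 0·2+1=1

15,1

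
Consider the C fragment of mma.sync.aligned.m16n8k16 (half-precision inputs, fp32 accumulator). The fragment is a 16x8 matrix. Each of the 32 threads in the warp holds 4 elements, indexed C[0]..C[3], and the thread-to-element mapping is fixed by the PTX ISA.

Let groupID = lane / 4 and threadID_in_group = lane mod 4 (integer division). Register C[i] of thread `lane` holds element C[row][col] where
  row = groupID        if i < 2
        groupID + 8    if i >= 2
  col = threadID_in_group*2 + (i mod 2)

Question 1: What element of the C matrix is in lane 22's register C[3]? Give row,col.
13,5

22: g=5,t=2
[3] (5+8,2*2+1) = (13,5)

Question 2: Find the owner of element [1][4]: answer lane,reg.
r=1->g=1,rb=0  c=4->t=2,b0=0
L=1*4+2=6  i=0*2+0=0

6,0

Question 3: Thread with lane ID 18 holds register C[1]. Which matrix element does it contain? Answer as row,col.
4,5

lane 18⇒18/4=4, 18 mod 4=2
i=1  r:4+0⇒4  c:2·2+1⇒5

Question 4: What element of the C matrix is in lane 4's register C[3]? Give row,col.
lane 4: gid=1 (4/4), tid=0 (4%4)
i=3: r=1+8=9, c=0*2+1=1

9,1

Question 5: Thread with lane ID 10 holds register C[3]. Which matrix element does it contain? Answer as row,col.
10,5

lane 10: g=2 (10/4), t=2 (10%4)
i=3: r=2+8=10, c=2*2+1=5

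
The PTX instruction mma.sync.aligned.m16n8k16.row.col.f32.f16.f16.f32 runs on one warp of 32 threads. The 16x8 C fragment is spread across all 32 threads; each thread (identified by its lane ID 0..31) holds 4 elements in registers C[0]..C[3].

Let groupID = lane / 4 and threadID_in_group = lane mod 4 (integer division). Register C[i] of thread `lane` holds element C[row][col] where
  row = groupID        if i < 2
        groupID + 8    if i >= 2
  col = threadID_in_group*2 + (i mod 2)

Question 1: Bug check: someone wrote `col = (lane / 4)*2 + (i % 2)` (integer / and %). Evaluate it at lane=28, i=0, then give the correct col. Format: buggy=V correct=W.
buggy=14 correct=0

`(lane / 4)*2 + (i % 2)`[28,0]→14
lane 28→28/4=7, 28 mod 4=0
i=0  r:7+0→7  c:2·0+0→0
col: 14 vs 0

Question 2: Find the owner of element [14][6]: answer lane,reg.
27,2

r:14=>grp=6,rB=1  c:6=>tig=3,lo=0
L=6*4+3=27  i=1*2+0=2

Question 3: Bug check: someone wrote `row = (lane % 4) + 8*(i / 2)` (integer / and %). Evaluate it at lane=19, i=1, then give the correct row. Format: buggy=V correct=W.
`(lane % 4) + 8*(i / 2)`[19,1]->3
19: gid=4,tid=3
[1] (4+0,3*2+1) = (4,7)
row: 3 vs 4

buggy=3 correct=4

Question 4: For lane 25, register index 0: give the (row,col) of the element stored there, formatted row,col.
6,2

lane 25: gid=6 (25/4), tid=1 (25%4)
i=0: r=6+0=6, c=1*2+0=2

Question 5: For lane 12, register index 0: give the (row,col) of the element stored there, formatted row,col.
3,0

lane 12->12/4=3, 12 mod 4=0
i=0  r:3+0->3  c:2·0+0->0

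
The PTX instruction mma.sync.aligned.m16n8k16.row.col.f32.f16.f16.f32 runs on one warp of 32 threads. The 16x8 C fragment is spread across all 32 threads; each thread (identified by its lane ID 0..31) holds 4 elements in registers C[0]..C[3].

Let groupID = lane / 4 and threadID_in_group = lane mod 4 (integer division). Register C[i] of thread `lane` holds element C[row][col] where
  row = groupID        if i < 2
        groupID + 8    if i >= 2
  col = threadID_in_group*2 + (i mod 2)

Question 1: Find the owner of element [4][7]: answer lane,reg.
r=4->g=4,rb=0  c=7->t=3,b0=1
L=4*4+3=19  i=0*2+1=1

19,1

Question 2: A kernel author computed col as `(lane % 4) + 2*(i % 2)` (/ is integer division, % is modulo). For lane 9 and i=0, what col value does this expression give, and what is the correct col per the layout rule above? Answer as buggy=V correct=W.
buggy=1 correct=2

`(lane % 4) + 2*(i % 2)`[9,0]->1
9: g=2,t=1
[0] (2+0,1*2+0) = (2,2)
col: 1 vs 2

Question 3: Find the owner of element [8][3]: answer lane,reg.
r: 8->gid=0,r8=1  c: 3->tid=1,i&1=1
L=0*4+1=1  i=1*2+1=3

1,3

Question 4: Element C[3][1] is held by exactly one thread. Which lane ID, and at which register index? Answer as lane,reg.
r: 3->gid=3,r8=0  c: 1->tid=0,i&1=1
L=3*4+0=12  i=0*2+1=1

12,1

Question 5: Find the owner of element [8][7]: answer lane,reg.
3,3

r=8⇒gr=0,Rb=1  c=7⇒th=3,odd=1
L=0*4+3=3  i=1*2+1=3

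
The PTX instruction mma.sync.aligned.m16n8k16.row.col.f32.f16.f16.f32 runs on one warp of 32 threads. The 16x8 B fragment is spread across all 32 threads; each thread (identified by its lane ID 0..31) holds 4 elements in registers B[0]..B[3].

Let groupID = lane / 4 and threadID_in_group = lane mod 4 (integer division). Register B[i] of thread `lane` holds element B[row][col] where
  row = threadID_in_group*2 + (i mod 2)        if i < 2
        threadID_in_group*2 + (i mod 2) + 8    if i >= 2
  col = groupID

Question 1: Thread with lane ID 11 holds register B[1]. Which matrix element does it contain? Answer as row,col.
7,2

lane 11: grp=2 (11/4), tig=3 (11%4)
i=1: r=3*2+1+0=7, c=grp=2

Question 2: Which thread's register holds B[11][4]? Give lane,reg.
c:4=>grp=4  r:11=>rB=1,tig=1,lo=1
L=4*4+1=17  i=1*2+1=3

17,3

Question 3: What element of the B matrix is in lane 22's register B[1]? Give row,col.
5,5

22: G=5,T=2
[1] (2*2+1+0,5) = (5,5)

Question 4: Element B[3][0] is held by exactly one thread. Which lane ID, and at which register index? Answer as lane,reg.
1,1

c=0⇒gr=0  r=3⇒Rb=0,th=1,odd=1
L=0*4+1=1  i=0*2+1=1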